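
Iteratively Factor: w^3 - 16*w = (w)*(w^2 - 16) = w*(w + 4)*(w - 4)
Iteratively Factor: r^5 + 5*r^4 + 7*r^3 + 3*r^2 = (r)*(r^4 + 5*r^3 + 7*r^2 + 3*r) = r*(r + 1)*(r^3 + 4*r^2 + 3*r) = r*(r + 1)^2*(r^2 + 3*r) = r*(r + 1)^2*(r + 3)*(r)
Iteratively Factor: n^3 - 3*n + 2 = (n + 2)*(n^2 - 2*n + 1) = (n - 1)*(n + 2)*(n - 1)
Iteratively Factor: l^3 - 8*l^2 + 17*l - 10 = (l - 2)*(l^2 - 6*l + 5) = (l - 2)*(l - 1)*(l - 5)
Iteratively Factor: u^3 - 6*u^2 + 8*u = (u)*(u^2 - 6*u + 8) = u*(u - 4)*(u - 2)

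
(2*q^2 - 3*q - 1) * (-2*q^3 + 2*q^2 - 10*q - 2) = -4*q^5 + 10*q^4 - 24*q^3 + 24*q^2 + 16*q + 2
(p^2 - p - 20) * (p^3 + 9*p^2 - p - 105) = p^5 + 8*p^4 - 30*p^3 - 284*p^2 + 125*p + 2100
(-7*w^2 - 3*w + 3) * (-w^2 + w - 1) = 7*w^4 - 4*w^3 + w^2 + 6*w - 3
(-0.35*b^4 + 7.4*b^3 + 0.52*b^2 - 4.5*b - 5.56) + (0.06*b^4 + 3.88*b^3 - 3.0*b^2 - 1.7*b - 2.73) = -0.29*b^4 + 11.28*b^3 - 2.48*b^2 - 6.2*b - 8.29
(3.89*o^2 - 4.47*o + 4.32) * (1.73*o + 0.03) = 6.7297*o^3 - 7.6164*o^2 + 7.3395*o + 0.1296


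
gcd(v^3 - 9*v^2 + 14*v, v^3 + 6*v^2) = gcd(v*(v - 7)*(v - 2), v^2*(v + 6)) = v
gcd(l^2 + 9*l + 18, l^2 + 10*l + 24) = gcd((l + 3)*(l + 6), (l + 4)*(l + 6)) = l + 6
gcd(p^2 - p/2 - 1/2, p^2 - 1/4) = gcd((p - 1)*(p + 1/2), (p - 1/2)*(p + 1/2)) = p + 1/2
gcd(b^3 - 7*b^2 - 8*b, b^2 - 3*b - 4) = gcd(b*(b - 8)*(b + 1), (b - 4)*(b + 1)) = b + 1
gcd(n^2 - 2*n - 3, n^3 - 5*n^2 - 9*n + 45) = n - 3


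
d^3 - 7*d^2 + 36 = (d - 6)*(d - 3)*(d + 2)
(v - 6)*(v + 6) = v^2 - 36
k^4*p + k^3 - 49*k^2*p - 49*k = k*(k - 7)*(k + 7)*(k*p + 1)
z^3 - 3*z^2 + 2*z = z*(z - 2)*(z - 1)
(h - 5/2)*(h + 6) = h^2 + 7*h/2 - 15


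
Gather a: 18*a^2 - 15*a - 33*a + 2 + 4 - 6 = 18*a^2 - 48*a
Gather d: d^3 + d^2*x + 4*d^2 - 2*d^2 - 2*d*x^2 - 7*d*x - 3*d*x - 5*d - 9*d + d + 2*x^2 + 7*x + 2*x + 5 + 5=d^3 + d^2*(x + 2) + d*(-2*x^2 - 10*x - 13) + 2*x^2 + 9*x + 10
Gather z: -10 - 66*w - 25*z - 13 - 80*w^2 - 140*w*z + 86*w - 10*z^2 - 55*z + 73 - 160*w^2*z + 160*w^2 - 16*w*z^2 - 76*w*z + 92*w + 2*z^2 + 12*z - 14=80*w^2 + 112*w + z^2*(-16*w - 8) + z*(-160*w^2 - 216*w - 68) + 36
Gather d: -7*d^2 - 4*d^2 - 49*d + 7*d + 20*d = -11*d^2 - 22*d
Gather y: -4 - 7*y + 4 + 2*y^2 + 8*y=2*y^2 + y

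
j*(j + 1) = j^2 + j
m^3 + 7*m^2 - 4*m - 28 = (m - 2)*(m + 2)*(m + 7)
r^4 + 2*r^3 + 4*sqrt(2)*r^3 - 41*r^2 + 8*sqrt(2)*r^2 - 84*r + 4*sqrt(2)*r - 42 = (r + 1)^2*(r - 3*sqrt(2))*(r + 7*sqrt(2))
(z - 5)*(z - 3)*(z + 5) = z^3 - 3*z^2 - 25*z + 75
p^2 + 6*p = p*(p + 6)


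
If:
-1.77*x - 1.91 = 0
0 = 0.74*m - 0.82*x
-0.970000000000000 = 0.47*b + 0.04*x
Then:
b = -1.97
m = -1.20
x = -1.08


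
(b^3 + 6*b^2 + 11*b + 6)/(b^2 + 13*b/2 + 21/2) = 2*(b^2 + 3*b + 2)/(2*b + 7)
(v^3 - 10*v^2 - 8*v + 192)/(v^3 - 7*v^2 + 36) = (v^2 - 4*v - 32)/(v^2 - v - 6)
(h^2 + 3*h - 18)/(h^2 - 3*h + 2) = (h^2 + 3*h - 18)/(h^2 - 3*h + 2)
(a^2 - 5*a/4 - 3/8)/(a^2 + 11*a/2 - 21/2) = (a + 1/4)/(a + 7)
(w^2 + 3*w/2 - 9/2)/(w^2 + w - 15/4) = 2*(w + 3)/(2*w + 5)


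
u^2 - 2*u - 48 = (u - 8)*(u + 6)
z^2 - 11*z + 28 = (z - 7)*(z - 4)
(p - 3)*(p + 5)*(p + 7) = p^3 + 9*p^2 - p - 105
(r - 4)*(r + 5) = r^2 + r - 20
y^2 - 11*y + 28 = (y - 7)*(y - 4)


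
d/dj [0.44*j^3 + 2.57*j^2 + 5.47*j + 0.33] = 1.32*j^2 + 5.14*j + 5.47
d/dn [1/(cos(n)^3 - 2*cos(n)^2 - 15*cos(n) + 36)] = (3*cos(n) + 5)*sin(n)/((cos(n) - 3)^3*(cos(n) + 4)^2)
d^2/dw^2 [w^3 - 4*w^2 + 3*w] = 6*w - 8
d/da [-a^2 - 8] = -2*a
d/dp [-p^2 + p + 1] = 1 - 2*p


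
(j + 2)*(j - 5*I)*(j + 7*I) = j^3 + 2*j^2 + 2*I*j^2 + 35*j + 4*I*j + 70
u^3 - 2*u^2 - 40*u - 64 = (u - 8)*(u + 2)*(u + 4)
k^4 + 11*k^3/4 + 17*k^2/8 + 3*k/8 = k*(k + 1/4)*(k + 1)*(k + 3/2)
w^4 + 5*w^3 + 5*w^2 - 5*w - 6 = (w - 1)*(w + 1)*(w + 2)*(w + 3)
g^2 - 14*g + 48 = (g - 8)*(g - 6)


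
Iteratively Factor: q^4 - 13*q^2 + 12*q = (q + 4)*(q^3 - 4*q^2 + 3*q) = (q - 3)*(q + 4)*(q^2 - q) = q*(q - 3)*(q + 4)*(q - 1)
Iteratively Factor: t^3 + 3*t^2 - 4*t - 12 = (t + 3)*(t^2 - 4) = (t - 2)*(t + 3)*(t + 2)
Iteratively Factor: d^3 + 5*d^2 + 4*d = (d + 1)*(d^2 + 4*d) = (d + 1)*(d + 4)*(d)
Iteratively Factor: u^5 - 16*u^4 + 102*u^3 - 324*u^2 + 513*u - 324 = (u - 3)*(u^4 - 13*u^3 + 63*u^2 - 135*u + 108) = (u - 4)*(u - 3)*(u^3 - 9*u^2 + 27*u - 27) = (u - 4)*(u - 3)^2*(u^2 - 6*u + 9) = (u - 4)*(u - 3)^3*(u - 3)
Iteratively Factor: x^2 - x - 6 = (x + 2)*(x - 3)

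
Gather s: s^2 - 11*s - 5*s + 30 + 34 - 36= s^2 - 16*s + 28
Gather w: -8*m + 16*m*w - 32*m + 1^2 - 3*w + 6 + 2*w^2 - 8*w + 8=-40*m + 2*w^2 + w*(16*m - 11) + 15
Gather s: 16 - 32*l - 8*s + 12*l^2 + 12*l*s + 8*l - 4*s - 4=12*l^2 - 24*l + s*(12*l - 12) + 12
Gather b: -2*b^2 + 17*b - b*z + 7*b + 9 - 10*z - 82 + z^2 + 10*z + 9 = -2*b^2 + b*(24 - z) + z^2 - 64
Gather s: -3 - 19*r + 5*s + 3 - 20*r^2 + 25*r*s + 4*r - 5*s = -20*r^2 + 25*r*s - 15*r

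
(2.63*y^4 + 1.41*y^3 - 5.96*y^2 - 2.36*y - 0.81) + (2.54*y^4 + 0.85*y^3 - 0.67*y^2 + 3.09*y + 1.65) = 5.17*y^4 + 2.26*y^3 - 6.63*y^2 + 0.73*y + 0.84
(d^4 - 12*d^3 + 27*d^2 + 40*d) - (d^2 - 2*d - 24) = d^4 - 12*d^3 + 26*d^2 + 42*d + 24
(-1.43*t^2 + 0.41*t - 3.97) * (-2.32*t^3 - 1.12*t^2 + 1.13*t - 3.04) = 3.3176*t^5 + 0.6504*t^4 + 7.1353*t^3 + 9.2569*t^2 - 5.7325*t + 12.0688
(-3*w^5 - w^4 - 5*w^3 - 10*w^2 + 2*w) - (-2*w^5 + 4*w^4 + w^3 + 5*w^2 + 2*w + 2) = -w^5 - 5*w^4 - 6*w^3 - 15*w^2 - 2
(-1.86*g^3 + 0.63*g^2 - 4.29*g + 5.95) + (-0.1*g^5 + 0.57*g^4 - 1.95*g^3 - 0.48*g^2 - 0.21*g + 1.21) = -0.1*g^5 + 0.57*g^4 - 3.81*g^3 + 0.15*g^2 - 4.5*g + 7.16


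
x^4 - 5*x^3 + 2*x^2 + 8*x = x*(x - 4)*(x - 2)*(x + 1)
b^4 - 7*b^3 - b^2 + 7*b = b*(b - 7)*(b - 1)*(b + 1)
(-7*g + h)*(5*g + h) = -35*g^2 - 2*g*h + h^2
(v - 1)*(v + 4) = v^2 + 3*v - 4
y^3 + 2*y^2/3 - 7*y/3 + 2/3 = (y - 1)*(y - 1/3)*(y + 2)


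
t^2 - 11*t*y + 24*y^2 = (t - 8*y)*(t - 3*y)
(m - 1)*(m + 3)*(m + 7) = m^3 + 9*m^2 + 11*m - 21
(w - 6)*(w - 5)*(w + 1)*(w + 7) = w^4 - 3*w^3 - 51*w^2 + 163*w + 210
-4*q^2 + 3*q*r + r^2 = (-q + r)*(4*q + r)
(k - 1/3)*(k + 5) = k^2 + 14*k/3 - 5/3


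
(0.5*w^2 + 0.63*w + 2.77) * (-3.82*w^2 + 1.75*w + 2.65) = -1.91*w^4 - 1.5316*w^3 - 8.1539*w^2 + 6.517*w + 7.3405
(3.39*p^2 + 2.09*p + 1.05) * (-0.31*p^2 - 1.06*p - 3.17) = -1.0509*p^4 - 4.2413*p^3 - 13.2872*p^2 - 7.7383*p - 3.3285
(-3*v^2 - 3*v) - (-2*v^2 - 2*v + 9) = -v^2 - v - 9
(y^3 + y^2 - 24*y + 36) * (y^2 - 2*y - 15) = y^5 - y^4 - 41*y^3 + 69*y^2 + 288*y - 540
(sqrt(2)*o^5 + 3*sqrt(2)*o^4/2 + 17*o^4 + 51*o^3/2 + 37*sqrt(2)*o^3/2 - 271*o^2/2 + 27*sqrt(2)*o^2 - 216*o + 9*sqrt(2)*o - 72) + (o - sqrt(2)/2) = sqrt(2)*o^5 + 3*sqrt(2)*o^4/2 + 17*o^4 + 51*o^3/2 + 37*sqrt(2)*o^3/2 - 271*o^2/2 + 27*sqrt(2)*o^2 - 215*o + 9*sqrt(2)*o - 72 - sqrt(2)/2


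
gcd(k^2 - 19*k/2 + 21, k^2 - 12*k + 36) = k - 6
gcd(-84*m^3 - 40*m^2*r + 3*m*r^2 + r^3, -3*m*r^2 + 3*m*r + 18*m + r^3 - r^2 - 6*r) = 1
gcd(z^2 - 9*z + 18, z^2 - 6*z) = z - 6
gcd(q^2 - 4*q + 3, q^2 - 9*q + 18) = q - 3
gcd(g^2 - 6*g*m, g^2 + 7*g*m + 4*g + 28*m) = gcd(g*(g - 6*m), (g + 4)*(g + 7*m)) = 1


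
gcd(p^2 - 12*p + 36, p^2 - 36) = p - 6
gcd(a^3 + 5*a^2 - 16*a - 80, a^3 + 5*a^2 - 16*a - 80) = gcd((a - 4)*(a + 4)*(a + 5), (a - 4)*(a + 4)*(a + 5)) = a^3 + 5*a^2 - 16*a - 80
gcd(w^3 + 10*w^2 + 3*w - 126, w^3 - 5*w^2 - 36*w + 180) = w + 6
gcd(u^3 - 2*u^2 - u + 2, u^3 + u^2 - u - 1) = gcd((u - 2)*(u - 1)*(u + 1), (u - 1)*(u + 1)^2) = u^2 - 1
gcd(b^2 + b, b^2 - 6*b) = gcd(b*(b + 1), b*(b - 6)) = b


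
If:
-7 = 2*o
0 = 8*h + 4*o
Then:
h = 7/4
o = -7/2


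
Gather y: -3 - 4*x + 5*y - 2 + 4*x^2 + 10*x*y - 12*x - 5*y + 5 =4*x^2 + 10*x*y - 16*x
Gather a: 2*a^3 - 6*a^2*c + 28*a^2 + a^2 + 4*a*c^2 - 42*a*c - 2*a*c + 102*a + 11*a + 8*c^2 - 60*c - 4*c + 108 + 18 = 2*a^3 + a^2*(29 - 6*c) + a*(4*c^2 - 44*c + 113) + 8*c^2 - 64*c + 126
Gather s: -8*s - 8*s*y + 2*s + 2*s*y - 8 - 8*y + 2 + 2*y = s*(-6*y - 6) - 6*y - 6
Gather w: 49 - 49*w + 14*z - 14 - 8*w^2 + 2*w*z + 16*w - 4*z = -8*w^2 + w*(2*z - 33) + 10*z + 35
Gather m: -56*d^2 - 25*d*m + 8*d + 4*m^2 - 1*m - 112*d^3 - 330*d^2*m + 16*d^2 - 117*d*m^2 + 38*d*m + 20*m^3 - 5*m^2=-112*d^3 - 40*d^2 + 8*d + 20*m^3 + m^2*(-117*d - 1) + m*(-330*d^2 + 13*d - 1)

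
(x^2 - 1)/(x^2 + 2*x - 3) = (x + 1)/(x + 3)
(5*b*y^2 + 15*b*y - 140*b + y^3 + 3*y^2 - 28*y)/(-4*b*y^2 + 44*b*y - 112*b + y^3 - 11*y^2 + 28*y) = (5*b*y + 35*b + y^2 + 7*y)/(-4*b*y + 28*b + y^2 - 7*y)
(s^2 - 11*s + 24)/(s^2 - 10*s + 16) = (s - 3)/(s - 2)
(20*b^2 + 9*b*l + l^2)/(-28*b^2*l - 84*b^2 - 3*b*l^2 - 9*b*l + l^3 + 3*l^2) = (-5*b - l)/(7*b*l + 21*b - l^2 - 3*l)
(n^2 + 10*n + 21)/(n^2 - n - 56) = (n + 3)/(n - 8)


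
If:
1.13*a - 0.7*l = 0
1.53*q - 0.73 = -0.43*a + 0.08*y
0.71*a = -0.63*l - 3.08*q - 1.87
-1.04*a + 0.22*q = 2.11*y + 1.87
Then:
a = -4.12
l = -6.66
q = 1.71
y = 1.32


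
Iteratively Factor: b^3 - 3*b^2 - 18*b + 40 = (b - 2)*(b^2 - b - 20) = (b - 2)*(b + 4)*(b - 5)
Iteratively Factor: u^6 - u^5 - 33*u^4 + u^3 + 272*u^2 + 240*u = (u + 4)*(u^5 - 5*u^4 - 13*u^3 + 53*u^2 + 60*u) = u*(u + 4)*(u^4 - 5*u^3 - 13*u^2 + 53*u + 60) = u*(u + 3)*(u + 4)*(u^3 - 8*u^2 + 11*u + 20) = u*(u - 4)*(u + 3)*(u + 4)*(u^2 - 4*u - 5) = u*(u - 5)*(u - 4)*(u + 3)*(u + 4)*(u + 1)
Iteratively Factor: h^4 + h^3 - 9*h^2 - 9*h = (h)*(h^3 + h^2 - 9*h - 9) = h*(h + 1)*(h^2 - 9) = h*(h + 1)*(h + 3)*(h - 3)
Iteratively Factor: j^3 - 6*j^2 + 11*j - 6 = (j - 2)*(j^2 - 4*j + 3) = (j - 3)*(j - 2)*(j - 1)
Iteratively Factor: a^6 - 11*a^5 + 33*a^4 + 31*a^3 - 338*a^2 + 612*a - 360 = (a - 2)*(a^5 - 9*a^4 + 15*a^3 + 61*a^2 - 216*a + 180) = (a - 5)*(a - 2)*(a^4 - 4*a^3 - 5*a^2 + 36*a - 36) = (a - 5)*(a - 2)^2*(a^3 - 2*a^2 - 9*a + 18) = (a - 5)*(a - 2)^3*(a^2 - 9) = (a - 5)*(a - 2)^3*(a + 3)*(a - 3)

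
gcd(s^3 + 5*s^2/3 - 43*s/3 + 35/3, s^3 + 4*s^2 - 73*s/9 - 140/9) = s^2 + 8*s/3 - 35/3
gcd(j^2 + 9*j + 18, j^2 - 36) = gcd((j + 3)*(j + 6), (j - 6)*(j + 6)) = j + 6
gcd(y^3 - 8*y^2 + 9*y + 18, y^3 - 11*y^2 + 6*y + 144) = y - 6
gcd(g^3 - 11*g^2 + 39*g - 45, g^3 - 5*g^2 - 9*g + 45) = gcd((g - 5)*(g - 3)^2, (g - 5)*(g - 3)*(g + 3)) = g^2 - 8*g + 15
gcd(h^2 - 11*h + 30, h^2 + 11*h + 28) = 1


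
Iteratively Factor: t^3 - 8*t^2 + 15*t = (t - 5)*(t^2 - 3*t) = (t - 5)*(t - 3)*(t)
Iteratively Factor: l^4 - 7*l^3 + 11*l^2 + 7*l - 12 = (l - 1)*(l^3 - 6*l^2 + 5*l + 12) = (l - 4)*(l - 1)*(l^2 - 2*l - 3) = (l - 4)*(l - 1)*(l + 1)*(l - 3)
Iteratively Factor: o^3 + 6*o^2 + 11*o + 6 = (o + 2)*(o^2 + 4*o + 3) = (o + 1)*(o + 2)*(o + 3)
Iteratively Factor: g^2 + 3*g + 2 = (g + 2)*(g + 1)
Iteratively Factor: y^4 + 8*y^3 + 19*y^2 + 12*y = (y + 3)*(y^3 + 5*y^2 + 4*y) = (y + 3)*(y + 4)*(y^2 + y) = y*(y + 3)*(y + 4)*(y + 1)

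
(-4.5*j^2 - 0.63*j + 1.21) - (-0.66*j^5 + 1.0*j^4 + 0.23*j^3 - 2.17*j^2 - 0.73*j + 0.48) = 0.66*j^5 - 1.0*j^4 - 0.23*j^3 - 2.33*j^2 + 0.1*j + 0.73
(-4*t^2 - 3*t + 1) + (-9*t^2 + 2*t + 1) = -13*t^2 - t + 2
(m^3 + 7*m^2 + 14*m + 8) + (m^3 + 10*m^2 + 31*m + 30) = 2*m^3 + 17*m^2 + 45*m + 38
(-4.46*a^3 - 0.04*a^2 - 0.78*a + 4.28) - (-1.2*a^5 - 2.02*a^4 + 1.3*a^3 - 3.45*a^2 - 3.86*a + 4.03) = 1.2*a^5 + 2.02*a^4 - 5.76*a^3 + 3.41*a^2 + 3.08*a + 0.25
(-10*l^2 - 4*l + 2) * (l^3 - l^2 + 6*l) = -10*l^5 + 6*l^4 - 54*l^3 - 26*l^2 + 12*l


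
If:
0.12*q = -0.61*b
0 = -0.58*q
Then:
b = 0.00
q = 0.00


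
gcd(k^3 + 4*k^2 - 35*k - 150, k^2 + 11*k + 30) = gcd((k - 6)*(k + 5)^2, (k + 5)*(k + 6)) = k + 5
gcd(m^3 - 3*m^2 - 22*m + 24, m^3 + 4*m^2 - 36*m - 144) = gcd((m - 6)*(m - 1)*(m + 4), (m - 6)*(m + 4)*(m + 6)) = m^2 - 2*m - 24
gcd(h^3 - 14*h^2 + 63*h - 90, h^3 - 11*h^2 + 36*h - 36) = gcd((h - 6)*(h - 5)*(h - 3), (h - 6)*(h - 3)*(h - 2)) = h^2 - 9*h + 18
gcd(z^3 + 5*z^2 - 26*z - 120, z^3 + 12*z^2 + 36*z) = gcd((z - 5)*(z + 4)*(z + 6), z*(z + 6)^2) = z + 6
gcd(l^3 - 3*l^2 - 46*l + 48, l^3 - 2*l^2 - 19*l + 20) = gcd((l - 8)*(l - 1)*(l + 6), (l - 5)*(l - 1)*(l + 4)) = l - 1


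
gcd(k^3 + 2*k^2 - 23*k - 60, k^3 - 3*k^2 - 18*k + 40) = k^2 - k - 20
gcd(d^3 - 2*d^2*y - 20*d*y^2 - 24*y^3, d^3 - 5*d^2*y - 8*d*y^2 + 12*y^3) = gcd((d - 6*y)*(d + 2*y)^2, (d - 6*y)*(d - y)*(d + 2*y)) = -d^2 + 4*d*y + 12*y^2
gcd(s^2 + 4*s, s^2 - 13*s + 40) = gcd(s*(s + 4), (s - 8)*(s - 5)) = 1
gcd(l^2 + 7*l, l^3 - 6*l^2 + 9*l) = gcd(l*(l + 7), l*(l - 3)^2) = l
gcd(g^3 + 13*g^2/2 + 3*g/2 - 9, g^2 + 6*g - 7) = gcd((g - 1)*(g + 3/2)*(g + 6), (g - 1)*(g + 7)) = g - 1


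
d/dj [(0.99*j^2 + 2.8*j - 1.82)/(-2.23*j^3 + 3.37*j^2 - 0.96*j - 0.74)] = (2.2077*j^4 + 12.488*j^3 - 22.5622*j^2 + 10.8016*j - 3.8192)/(4.9729*j^6 - 15.0302*j^5 + 15.6385*j^4 - 3.17*j^3 - 4.066*j^2 + 1.4208*j + 0.5476)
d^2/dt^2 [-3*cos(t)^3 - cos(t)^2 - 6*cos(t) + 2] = 33*cos(t)/4 + 2*cos(2*t) + 27*cos(3*t)/4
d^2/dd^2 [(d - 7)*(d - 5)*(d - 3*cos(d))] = 3*d^2*cos(d) + 12*d*sin(d) - 36*d*cos(d) + 6*d - 72*sin(d) + 99*cos(d) - 24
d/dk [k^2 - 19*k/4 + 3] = 2*k - 19/4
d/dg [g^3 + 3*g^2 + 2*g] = 3*g^2 + 6*g + 2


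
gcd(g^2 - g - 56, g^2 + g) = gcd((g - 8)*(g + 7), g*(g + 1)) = 1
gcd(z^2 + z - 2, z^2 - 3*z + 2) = z - 1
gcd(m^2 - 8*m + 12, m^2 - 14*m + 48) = m - 6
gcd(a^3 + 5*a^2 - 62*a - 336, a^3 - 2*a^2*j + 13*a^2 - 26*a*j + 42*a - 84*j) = a^2 + 13*a + 42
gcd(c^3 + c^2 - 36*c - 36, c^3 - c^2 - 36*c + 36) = c^2 - 36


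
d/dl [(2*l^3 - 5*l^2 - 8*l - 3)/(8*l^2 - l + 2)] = (16*l^4 - 4*l^3 + 81*l^2 + 28*l - 19)/(64*l^4 - 16*l^3 + 33*l^2 - 4*l + 4)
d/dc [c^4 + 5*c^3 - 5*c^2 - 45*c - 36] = 4*c^3 + 15*c^2 - 10*c - 45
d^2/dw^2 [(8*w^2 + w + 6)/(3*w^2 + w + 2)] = 6*w*(-5*w^2 + 6*w + 12)/(27*w^6 + 27*w^5 + 63*w^4 + 37*w^3 + 42*w^2 + 12*w + 8)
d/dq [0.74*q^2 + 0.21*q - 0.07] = 1.48*q + 0.21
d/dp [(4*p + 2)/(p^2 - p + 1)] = 2*(-2*p^2 - 2*p + 3)/(p^4 - 2*p^3 + 3*p^2 - 2*p + 1)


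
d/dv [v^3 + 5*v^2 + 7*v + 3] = 3*v^2 + 10*v + 7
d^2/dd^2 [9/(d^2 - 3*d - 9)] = 18*(d^2 - 3*d - (2*d - 3)^2 - 9)/(-d^2 + 3*d + 9)^3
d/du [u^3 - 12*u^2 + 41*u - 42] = 3*u^2 - 24*u + 41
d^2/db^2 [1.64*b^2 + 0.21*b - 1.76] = 3.28000000000000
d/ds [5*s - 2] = 5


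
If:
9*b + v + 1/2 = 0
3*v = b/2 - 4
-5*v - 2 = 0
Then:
No Solution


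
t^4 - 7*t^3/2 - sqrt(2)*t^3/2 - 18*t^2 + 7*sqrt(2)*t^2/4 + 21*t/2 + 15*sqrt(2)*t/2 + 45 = (t - 6)*(t + 5/2)*(t - 3*sqrt(2)/2)*(t + sqrt(2))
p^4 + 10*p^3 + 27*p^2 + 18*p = p*(p + 1)*(p + 3)*(p + 6)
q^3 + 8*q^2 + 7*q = q*(q + 1)*(q + 7)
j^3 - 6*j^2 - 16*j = j*(j - 8)*(j + 2)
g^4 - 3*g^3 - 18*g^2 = g^2*(g - 6)*(g + 3)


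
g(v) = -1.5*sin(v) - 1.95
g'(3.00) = 1.48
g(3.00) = -2.16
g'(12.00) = -1.27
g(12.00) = -1.15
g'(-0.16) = -1.48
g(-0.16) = -1.71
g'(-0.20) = -1.47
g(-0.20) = -1.65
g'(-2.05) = 0.69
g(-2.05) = -0.62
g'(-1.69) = 0.18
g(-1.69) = -0.46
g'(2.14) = 0.81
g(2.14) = -3.21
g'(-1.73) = 0.24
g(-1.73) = -0.47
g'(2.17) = 0.85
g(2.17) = -3.19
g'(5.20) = -0.70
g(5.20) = -0.62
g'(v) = -1.5*cos(v)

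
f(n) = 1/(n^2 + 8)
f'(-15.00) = 0.00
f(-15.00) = 0.00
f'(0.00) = 0.00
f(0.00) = 0.12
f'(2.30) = -0.03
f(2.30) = 0.08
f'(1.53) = -0.03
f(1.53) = 0.10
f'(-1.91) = 0.03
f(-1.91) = 0.09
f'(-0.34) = 0.01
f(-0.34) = 0.12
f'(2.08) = -0.03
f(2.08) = 0.08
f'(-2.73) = 0.02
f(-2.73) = 0.06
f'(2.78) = -0.02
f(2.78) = 0.06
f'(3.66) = -0.02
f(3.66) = 0.05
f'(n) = -2*n/(n^2 + 8)^2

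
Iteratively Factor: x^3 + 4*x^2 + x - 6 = (x + 2)*(x^2 + 2*x - 3) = (x - 1)*(x + 2)*(x + 3)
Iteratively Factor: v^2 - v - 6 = (v - 3)*(v + 2)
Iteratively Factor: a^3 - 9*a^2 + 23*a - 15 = (a - 1)*(a^2 - 8*a + 15) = (a - 3)*(a - 1)*(a - 5)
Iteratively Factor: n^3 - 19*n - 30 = (n - 5)*(n^2 + 5*n + 6) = (n - 5)*(n + 3)*(n + 2)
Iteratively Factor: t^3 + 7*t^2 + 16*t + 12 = (t + 3)*(t^2 + 4*t + 4) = (t + 2)*(t + 3)*(t + 2)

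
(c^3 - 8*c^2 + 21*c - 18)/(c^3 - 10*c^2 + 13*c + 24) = (c^2 - 5*c + 6)/(c^2 - 7*c - 8)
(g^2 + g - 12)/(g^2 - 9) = (g + 4)/(g + 3)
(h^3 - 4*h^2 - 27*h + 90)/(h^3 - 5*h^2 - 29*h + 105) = (h - 6)/(h - 7)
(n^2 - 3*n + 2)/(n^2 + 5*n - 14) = (n - 1)/(n + 7)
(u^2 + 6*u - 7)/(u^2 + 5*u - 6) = (u + 7)/(u + 6)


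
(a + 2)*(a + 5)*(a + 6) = a^3 + 13*a^2 + 52*a + 60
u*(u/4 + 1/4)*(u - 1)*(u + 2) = u^4/4 + u^3/2 - u^2/4 - u/2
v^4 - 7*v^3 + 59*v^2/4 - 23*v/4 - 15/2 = (v - 3)*(v - 5/2)*(v - 2)*(v + 1/2)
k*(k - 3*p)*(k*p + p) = k^3*p - 3*k^2*p^2 + k^2*p - 3*k*p^2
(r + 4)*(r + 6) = r^2 + 10*r + 24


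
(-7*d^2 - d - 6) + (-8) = -7*d^2 - d - 14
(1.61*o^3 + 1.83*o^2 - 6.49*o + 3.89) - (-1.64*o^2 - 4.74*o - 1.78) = 1.61*o^3 + 3.47*o^2 - 1.75*o + 5.67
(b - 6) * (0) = 0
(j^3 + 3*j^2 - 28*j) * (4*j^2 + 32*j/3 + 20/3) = 4*j^5 + 68*j^4/3 - 220*j^3/3 - 836*j^2/3 - 560*j/3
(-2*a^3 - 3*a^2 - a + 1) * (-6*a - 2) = 12*a^4 + 22*a^3 + 12*a^2 - 4*a - 2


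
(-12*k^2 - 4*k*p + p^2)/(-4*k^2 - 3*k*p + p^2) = (12*k^2 + 4*k*p - p^2)/(4*k^2 + 3*k*p - p^2)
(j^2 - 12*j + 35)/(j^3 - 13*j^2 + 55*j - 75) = (j - 7)/(j^2 - 8*j + 15)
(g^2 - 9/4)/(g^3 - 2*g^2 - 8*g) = (9/4 - g^2)/(g*(-g^2 + 2*g + 8))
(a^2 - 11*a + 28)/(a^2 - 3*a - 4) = (a - 7)/(a + 1)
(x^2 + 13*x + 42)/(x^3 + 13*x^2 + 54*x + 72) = (x + 7)/(x^2 + 7*x + 12)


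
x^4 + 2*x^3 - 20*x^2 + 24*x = x*(x - 2)^2*(x + 6)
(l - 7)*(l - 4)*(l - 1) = l^3 - 12*l^2 + 39*l - 28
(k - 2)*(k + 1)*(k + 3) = k^3 + 2*k^2 - 5*k - 6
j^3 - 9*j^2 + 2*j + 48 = (j - 8)*(j - 3)*(j + 2)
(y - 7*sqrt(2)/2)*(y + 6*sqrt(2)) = y^2 + 5*sqrt(2)*y/2 - 42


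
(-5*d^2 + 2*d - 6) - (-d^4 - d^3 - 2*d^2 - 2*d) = d^4 + d^3 - 3*d^2 + 4*d - 6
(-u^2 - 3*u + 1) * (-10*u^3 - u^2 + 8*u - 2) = 10*u^5 + 31*u^4 - 15*u^3 - 23*u^2 + 14*u - 2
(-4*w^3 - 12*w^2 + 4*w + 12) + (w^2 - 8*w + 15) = -4*w^3 - 11*w^2 - 4*w + 27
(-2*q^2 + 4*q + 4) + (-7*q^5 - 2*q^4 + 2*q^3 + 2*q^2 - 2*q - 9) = -7*q^5 - 2*q^4 + 2*q^3 + 2*q - 5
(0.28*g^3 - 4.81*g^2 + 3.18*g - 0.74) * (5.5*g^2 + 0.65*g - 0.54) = 1.54*g^5 - 26.273*g^4 + 14.2123*g^3 + 0.5944*g^2 - 2.1982*g + 0.3996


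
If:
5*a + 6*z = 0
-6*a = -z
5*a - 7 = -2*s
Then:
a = 0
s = 7/2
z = 0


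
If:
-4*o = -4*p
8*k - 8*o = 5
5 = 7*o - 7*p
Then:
No Solution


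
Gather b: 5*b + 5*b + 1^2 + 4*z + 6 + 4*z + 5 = 10*b + 8*z + 12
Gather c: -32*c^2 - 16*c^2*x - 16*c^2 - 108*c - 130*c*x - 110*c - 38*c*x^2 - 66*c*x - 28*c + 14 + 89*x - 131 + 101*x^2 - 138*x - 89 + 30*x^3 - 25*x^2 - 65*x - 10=c^2*(-16*x - 48) + c*(-38*x^2 - 196*x - 246) + 30*x^3 + 76*x^2 - 114*x - 216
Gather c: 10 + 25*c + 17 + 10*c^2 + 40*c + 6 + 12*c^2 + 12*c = 22*c^2 + 77*c + 33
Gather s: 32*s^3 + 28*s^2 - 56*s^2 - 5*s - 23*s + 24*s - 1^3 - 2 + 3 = 32*s^3 - 28*s^2 - 4*s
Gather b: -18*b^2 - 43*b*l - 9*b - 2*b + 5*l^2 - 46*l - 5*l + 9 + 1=-18*b^2 + b*(-43*l - 11) + 5*l^2 - 51*l + 10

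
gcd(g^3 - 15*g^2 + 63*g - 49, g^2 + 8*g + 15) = 1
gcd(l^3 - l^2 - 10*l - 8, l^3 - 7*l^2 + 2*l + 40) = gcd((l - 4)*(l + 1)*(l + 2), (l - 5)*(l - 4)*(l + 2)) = l^2 - 2*l - 8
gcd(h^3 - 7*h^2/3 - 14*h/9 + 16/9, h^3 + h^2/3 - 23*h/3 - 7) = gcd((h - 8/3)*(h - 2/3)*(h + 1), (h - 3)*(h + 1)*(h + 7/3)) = h + 1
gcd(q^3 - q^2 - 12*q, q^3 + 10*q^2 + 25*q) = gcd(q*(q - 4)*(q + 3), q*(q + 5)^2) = q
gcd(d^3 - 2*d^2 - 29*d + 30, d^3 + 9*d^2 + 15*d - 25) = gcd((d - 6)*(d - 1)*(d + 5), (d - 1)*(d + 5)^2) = d^2 + 4*d - 5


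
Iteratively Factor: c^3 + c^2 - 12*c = (c)*(c^2 + c - 12) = c*(c + 4)*(c - 3)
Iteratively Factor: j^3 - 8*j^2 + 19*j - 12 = (j - 1)*(j^2 - 7*j + 12) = (j - 4)*(j - 1)*(j - 3)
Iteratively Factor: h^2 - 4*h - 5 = (h + 1)*(h - 5)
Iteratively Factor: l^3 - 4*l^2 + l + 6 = (l - 3)*(l^2 - l - 2) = (l - 3)*(l + 1)*(l - 2)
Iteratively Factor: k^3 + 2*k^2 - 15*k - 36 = (k + 3)*(k^2 - k - 12) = (k - 4)*(k + 3)*(k + 3)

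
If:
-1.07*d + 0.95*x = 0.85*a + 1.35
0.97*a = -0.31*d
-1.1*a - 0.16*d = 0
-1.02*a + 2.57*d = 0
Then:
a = 0.00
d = 0.00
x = 1.42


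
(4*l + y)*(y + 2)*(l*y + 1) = 4*l^2*y^2 + 8*l^2*y + l*y^3 + 2*l*y^2 + 4*l*y + 8*l + y^2 + 2*y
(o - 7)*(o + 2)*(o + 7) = o^3 + 2*o^2 - 49*o - 98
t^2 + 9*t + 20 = (t + 4)*(t + 5)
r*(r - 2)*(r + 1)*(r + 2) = r^4 + r^3 - 4*r^2 - 4*r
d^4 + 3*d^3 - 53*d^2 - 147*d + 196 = (d - 7)*(d - 1)*(d + 4)*(d + 7)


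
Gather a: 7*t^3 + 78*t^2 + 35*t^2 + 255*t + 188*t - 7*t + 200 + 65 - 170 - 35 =7*t^3 + 113*t^2 + 436*t + 60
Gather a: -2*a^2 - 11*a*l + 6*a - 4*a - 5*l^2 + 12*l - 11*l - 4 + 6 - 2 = -2*a^2 + a*(2 - 11*l) - 5*l^2 + l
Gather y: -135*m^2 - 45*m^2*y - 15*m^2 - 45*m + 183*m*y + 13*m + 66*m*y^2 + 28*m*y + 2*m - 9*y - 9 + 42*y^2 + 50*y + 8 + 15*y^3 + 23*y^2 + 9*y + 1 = -150*m^2 - 30*m + 15*y^3 + y^2*(66*m + 65) + y*(-45*m^2 + 211*m + 50)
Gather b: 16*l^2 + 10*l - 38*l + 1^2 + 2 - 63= 16*l^2 - 28*l - 60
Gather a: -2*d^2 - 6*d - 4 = -2*d^2 - 6*d - 4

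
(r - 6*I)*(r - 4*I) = r^2 - 10*I*r - 24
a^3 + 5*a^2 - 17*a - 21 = (a - 3)*(a + 1)*(a + 7)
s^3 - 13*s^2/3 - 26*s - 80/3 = (s - 8)*(s + 5/3)*(s + 2)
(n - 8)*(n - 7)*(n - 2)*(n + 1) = n^4 - 16*n^3 + 69*n^2 - 26*n - 112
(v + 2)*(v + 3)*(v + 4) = v^3 + 9*v^2 + 26*v + 24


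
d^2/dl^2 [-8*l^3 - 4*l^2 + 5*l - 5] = -48*l - 8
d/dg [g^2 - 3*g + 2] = 2*g - 3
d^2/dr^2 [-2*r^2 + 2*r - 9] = -4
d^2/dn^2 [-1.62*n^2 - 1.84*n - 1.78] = -3.24000000000000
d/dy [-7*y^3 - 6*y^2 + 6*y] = -21*y^2 - 12*y + 6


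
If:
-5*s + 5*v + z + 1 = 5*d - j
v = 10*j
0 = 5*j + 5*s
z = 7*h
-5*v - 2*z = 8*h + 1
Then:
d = -63*z/125 - 3/125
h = z/7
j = -11*z/175 - 1/50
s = 11*z/175 + 1/50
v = -22*z/35 - 1/5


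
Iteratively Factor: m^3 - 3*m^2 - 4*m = (m - 4)*(m^2 + m) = m*(m - 4)*(m + 1)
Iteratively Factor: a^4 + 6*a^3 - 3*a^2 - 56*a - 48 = (a + 4)*(a^3 + 2*a^2 - 11*a - 12) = (a - 3)*(a + 4)*(a^2 + 5*a + 4) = (a - 3)*(a + 1)*(a + 4)*(a + 4)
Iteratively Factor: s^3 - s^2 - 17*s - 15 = (s + 1)*(s^2 - 2*s - 15) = (s - 5)*(s + 1)*(s + 3)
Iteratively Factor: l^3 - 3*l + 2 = (l - 1)*(l^2 + l - 2) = (l - 1)^2*(l + 2)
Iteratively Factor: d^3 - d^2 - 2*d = (d)*(d^2 - d - 2) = d*(d - 2)*(d + 1)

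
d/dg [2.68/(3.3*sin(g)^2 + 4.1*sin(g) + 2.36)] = -(17.688*sin(g) + 10.988)*cos(g)/(3.3*sin(g)^2 + 4.1*sin(g) + 2.36)^2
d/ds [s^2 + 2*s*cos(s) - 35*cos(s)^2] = -2*s*sin(s) + 2*s + 35*sin(2*s) + 2*cos(s)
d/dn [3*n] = 3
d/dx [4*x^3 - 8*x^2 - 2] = 4*x*(3*x - 4)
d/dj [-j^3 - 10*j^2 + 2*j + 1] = -3*j^2 - 20*j + 2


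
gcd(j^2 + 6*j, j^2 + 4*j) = j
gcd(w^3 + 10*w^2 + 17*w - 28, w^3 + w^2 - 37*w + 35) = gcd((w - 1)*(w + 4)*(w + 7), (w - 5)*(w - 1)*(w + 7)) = w^2 + 6*w - 7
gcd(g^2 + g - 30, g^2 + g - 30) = g^2 + g - 30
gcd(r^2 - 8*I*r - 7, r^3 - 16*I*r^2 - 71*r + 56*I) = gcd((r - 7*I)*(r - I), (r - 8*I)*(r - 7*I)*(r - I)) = r^2 - 8*I*r - 7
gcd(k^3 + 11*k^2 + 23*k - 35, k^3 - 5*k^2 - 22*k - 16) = 1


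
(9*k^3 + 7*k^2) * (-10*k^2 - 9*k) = -90*k^5 - 151*k^4 - 63*k^3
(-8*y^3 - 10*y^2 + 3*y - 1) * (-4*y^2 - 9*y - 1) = 32*y^5 + 112*y^4 + 86*y^3 - 13*y^2 + 6*y + 1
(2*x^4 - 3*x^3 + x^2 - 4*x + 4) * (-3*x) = -6*x^5 + 9*x^4 - 3*x^3 + 12*x^2 - 12*x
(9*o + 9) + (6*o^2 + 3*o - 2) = 6*o^2 + 12*o + 7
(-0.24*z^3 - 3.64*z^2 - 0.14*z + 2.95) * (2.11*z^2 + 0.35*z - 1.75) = -0.5064*z^5 - 7.7644*z^4 - 1.1494*z^3 + 12.5455*z^2 + 1.2775*z - 5.1625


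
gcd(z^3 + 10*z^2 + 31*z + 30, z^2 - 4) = z + 2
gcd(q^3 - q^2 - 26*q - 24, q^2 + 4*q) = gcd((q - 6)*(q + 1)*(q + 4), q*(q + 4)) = q + 4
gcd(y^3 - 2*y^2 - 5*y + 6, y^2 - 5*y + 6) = y - 3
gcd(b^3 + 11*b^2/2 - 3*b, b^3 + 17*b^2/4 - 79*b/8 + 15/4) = b^2 + 11*b/2 - 3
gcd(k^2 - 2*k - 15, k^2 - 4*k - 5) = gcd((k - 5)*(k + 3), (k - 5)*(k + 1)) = k - 5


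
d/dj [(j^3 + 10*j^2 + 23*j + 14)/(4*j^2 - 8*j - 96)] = (j^4 - 4*j^3 - 115*j^2 - 508*j - 524)/(4*(j^4 - 4*j^3 - 44*j^2 + 96*j + 576))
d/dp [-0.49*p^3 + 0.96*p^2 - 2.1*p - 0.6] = -1.47*p^2 + 1.92*p - 2.1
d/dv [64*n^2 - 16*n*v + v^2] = -16*n + 2*v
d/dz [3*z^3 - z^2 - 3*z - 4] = 9*z^2 - 2*z - 3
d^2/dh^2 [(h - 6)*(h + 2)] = 2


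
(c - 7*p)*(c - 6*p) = c^2 - 13*c*p + 42*p^2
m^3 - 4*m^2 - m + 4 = (m - 4)*(m - 1)*(m + 1)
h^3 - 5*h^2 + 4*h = h*(h - 4)*(h - 1)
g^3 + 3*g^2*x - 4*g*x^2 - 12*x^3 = (g - 2*x)*(g + 2*x)*(g + 3*x)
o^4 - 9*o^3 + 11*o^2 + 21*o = o*(o - 7)*(o - 3)*(o + 1)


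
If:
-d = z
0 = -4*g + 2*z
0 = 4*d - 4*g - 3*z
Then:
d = 0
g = 0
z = 0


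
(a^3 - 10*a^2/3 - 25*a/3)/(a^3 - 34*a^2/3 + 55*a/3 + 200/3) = a/(a - 8)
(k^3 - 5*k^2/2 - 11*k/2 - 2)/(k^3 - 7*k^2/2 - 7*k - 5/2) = (k - 4)/(k - 5)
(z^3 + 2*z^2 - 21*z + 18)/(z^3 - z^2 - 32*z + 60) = (z^2 - 4*z + 3)/(z^2 - 7*z + 10)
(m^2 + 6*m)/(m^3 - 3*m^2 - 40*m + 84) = m/(m^2 - 9*m + 14)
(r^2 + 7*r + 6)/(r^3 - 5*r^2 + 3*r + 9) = (r + 6)/(r^2 - 6*r + 9)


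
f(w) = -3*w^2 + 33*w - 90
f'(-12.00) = 105.00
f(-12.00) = -918.00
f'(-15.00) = 123.00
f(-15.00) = -1260.00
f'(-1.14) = 39.84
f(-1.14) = -131.52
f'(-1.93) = 44.58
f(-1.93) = -164.86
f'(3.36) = 12.84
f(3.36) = -12.99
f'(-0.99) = 38.94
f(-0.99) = -125.61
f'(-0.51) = 36.06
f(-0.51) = -107.61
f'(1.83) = 22.02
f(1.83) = -39.66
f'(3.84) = 9.96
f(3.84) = -7.52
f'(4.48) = 6.12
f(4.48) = -2.37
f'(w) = 33 - 6*w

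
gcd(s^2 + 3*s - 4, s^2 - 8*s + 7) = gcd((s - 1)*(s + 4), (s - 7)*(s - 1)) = s - 1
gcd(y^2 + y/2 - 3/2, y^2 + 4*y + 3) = 1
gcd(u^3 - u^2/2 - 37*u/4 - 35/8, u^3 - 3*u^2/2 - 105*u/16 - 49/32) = u - 7/2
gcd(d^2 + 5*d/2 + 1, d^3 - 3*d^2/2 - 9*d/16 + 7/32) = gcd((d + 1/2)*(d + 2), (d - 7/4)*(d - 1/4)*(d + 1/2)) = d + 1/2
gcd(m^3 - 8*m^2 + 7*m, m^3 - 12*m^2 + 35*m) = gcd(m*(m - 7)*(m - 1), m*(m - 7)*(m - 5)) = m^2 - 7*m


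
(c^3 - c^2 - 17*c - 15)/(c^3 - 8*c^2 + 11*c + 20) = (c + 3)/(c - 4)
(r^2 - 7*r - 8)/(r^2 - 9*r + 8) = (r + 1)/(r - 1)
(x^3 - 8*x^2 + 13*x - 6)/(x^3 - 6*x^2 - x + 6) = (x - 1)/(x + 1)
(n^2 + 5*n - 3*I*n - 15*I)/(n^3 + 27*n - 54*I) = (n + 5)/(n^2 + 3*I*n + 18)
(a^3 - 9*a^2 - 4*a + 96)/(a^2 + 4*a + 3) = (a^2 - 12*a + 32)/(a + 1)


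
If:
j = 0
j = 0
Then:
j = 0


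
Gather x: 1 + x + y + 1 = x + y + 2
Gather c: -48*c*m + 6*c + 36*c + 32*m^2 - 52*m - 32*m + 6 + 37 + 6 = c*(42 - 48*m) + 32*m^2 - 84*m + 49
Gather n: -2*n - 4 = -2*n - 4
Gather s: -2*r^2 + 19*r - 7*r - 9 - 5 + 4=-2*r^2 + 12*r - 10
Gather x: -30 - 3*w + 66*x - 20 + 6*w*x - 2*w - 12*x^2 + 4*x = -5*w - 12*x^2 + x*(6*w + 70) - 50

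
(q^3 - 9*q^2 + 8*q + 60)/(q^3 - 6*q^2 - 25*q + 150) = (q + 2)/(q + 5)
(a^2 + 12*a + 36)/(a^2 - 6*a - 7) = (a^2 + 12*a + 36)/(a^2 - 6*a - 7)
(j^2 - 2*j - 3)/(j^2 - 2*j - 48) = (-j^2 + 2*j + 3)/(-j^2 + 2*j + 48)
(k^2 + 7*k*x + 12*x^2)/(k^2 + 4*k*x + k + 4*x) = (k + 3*x)/(k + 1)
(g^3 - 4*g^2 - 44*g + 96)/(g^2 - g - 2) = (g^2 - 2*g - 48)/(g + 1)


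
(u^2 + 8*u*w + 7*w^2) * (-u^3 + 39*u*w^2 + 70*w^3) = -u^5 - 8*u^4*w + 32*u^3*w^2 + 382*u^2*w^3 + 833*u*w^4 + 490*w^5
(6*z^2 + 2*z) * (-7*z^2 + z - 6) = -42*z^4 - 8*z^3 - 34*z^2 - 12*z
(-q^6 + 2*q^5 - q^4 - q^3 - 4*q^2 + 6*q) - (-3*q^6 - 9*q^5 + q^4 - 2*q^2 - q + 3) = 2*q^6 + 11*q^5 - 2*q^4 - q^3 - 2*q^2 + 7*q - 3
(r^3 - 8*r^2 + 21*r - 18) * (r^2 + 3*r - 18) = r^5 - 5*r^4 - 21*r^3 + 189*r^2 - 432*r + 324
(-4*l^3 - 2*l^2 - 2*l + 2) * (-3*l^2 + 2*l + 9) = 12*l^5 - 2*l^4 - 34*l^3 - 28*l^2 - 14*l + 18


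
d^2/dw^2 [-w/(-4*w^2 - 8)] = w*(w^2 - 6)/(2*(w^2 + 2)^3)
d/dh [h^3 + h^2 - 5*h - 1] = 3*h^2 + 2*h - 5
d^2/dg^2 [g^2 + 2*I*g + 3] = 2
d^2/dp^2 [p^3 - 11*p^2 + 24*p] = 6*p - 22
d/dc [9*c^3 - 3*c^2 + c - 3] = 27*c^2 - 6*c + 1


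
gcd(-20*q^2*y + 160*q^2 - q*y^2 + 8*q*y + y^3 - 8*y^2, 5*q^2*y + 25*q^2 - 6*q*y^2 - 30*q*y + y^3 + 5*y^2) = -5*q + y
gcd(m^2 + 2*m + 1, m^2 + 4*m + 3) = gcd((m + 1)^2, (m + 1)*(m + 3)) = m + 1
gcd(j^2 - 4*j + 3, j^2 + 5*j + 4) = 1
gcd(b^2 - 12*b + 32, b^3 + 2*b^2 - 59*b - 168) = b - 8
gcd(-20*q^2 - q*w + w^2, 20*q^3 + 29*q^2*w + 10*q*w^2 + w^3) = 4*q + w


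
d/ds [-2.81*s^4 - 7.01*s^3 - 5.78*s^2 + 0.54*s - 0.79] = -11.24*s^3 - 21.03*s^2 - 11.56*s + 0.54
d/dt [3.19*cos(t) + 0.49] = -3.19*sin(t)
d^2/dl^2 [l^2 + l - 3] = 2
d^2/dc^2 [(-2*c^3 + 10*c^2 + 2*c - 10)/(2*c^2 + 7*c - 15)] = 20*(-29*c^3 + 141*c^2 - 159*c + 167)/(8*c^6 + 84*c^5 + 114*c^4 - 917*c^3 - 855*c^2 + 4725*c - 3375)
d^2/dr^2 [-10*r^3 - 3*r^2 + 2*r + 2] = -60*r - 6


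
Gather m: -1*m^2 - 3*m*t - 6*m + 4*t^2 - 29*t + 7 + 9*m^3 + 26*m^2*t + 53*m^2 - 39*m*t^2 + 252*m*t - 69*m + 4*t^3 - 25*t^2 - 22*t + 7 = 9*m^3 + m^2*(26*t + 52) + m*(-39*t^2 + 249*t - 75) + 4*t^3 - 21*t^2 - 51*t + 14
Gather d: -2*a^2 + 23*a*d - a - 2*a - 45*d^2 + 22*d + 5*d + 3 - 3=-2*a^2 - 3*a - 45*d^2 + d*(23*a + 27)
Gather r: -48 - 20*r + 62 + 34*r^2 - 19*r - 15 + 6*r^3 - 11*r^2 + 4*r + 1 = 6*r^3 + 23*r^2 - 35*r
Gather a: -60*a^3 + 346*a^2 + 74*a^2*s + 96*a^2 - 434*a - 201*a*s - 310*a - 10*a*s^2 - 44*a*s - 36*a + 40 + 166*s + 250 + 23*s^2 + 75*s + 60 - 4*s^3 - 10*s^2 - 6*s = -60*a^3 + a^2*(74*s + 442) + a*(-10*s^2 - 245*s - 780) - 4*s^3 + 13*s^2 + 235*s + 350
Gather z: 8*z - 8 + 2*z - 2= 10*z - 10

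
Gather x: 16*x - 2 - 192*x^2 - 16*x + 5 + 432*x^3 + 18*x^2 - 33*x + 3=432*x^3 - 174*x^2 - 33*x + 6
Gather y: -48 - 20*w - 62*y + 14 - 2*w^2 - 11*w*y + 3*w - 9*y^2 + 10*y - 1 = -2*w^2 - 17*w - 9*y^2 + y*(-11*w - 52) - 35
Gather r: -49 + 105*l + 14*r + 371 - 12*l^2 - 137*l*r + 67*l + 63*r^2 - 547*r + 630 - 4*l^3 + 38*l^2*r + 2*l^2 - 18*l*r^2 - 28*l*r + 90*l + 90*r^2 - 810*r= -4*l^3 - 10*l^2 + 262*l + r^2*(153 - 18*l) + r*(38*l^2 - 165*l - 1343) + 952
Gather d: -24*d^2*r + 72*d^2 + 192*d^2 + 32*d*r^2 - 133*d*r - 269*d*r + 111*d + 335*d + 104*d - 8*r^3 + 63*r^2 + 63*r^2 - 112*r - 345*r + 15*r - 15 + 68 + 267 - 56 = d^2*(264 - 24*r) + d*(32*r^2 - 402*r + 550) - 8*r^3 + 126*r^2 - 442*r + 264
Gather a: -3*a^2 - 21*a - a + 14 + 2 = -3*a^2 - 22*a + 16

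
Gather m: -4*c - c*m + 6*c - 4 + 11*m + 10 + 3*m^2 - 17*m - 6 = 2*c + 3*m^2 + m*(-c - 6)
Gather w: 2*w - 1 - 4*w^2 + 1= -4*w^2 + 2*w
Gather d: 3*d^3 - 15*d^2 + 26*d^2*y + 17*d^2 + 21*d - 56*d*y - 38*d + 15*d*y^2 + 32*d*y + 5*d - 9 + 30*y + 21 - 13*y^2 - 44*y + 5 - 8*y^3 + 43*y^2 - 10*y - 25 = 3*d^3 + d^2*(26*y + 2) + d*(15*y^2 - 24*y - 12) - 8*y^3 + 30*y^2 - 24*y - 8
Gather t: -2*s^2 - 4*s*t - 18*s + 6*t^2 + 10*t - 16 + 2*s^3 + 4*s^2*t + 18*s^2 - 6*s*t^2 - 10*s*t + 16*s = 2*s^3 + 16*s^2 - 2*s + t^2*(6 - 6*s) + t*(4*s^2 - 14*s + 10) - 16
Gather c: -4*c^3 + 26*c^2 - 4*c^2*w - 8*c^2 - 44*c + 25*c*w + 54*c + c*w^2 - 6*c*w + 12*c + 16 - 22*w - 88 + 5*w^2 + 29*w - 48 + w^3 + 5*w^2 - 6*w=-4*c^3 + c^2*(18 - 4*w) + c*(w^2 + 19*w + 22) + w^3 + 10*w^2 + w - 120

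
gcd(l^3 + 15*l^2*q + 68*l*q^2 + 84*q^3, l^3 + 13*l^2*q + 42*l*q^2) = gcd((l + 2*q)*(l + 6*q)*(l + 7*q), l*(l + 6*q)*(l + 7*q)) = l^2 + 13*l*q + 42*q^2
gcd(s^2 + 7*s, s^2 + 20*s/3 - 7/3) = s + 7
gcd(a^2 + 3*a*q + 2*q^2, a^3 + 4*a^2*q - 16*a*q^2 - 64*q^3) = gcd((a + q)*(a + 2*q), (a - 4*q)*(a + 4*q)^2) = 1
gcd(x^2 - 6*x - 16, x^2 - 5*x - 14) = x + 2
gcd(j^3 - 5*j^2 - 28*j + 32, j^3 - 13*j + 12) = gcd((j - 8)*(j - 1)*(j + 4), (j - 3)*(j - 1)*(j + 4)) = j^2 + 3*j - 4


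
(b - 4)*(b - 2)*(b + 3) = b^3 - 3*b^2 - 10*b + 24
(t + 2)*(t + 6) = t^2 + 8*t + 12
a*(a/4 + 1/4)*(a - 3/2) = a^3/4 - a^2/8 - 3*a/8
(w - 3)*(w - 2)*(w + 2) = w^3 - 3*w^2 - 4*w + 12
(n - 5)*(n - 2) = n^2 - 7*n + 10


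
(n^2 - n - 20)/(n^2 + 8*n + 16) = (n - 5)/(n + 4)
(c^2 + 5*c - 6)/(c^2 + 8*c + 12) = (c - 1)/(c + 2)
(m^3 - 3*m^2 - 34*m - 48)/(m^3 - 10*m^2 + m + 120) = (m + 2)/(m - 5)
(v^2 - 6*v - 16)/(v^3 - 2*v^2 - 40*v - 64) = 1/(v + 4)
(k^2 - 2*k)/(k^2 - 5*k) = (k - 2)/(k - 5)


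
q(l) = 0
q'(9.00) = 0.00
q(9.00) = 0.00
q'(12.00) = 0.00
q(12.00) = 0.00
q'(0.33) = 0.00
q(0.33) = 0.00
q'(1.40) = 0.00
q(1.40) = 0.00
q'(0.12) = 0.00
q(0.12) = 0.00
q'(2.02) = 0.00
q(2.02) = 0.00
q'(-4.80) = 0.00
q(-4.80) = 0.00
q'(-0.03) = 0.00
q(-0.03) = 0.00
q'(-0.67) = 0.00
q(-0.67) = 0.00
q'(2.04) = 0.00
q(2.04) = 0.00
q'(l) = 0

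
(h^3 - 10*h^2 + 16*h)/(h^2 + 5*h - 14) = h*(h - 8)/(h + 7)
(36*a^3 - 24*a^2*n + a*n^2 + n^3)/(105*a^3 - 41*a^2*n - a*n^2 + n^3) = (12*a^2 - 4*a*n - n^2)/(35*a^2 - 2*a*n - n^2)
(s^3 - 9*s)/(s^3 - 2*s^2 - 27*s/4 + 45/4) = 4*s*(s + 3)/(4*s^2 + 4*s - 15)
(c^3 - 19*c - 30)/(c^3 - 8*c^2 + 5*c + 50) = (c + 3)/(c - 5)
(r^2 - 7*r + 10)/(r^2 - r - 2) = (r - 5)/(r + 1)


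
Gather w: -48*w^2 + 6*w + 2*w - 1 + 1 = -48*w^2 + 8*w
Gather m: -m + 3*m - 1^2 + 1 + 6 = 2*m + 6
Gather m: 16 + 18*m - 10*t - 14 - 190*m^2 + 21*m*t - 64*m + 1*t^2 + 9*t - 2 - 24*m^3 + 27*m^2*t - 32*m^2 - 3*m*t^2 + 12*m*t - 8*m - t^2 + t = -24*m^3 + m^2*(27*t - 222) + m*(-3*t^2 + 33*t - 54)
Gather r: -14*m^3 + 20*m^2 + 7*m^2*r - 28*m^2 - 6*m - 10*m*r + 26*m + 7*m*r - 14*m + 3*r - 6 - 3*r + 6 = -14*m^3 - 8*m^2 + 6*m + r*(7*m^2 - 3*m)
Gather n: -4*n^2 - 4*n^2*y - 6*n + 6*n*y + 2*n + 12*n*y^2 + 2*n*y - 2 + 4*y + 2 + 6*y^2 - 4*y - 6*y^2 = n^2*(-4*y - 4) + n*(12*y^2 + 8*y - 4)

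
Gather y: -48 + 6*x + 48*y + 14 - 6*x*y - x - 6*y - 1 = 5*x + y*(42 - 6*x) - 35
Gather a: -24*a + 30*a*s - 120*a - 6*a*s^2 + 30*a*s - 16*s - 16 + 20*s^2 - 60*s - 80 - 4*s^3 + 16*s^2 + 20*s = a*(-6*s^2 + 60*s - 144) - 4*s^3 + 36*s^2 - 56*s - 96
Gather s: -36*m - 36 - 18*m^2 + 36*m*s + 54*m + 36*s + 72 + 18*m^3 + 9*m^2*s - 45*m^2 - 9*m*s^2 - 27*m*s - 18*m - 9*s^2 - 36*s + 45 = 18*m^3 - 63*m^2 + s^2*(-9*m - 9) + s*(9*m^2 + 9*m) + 81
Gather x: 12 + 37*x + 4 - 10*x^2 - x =-10*x^2 + 36*x + 16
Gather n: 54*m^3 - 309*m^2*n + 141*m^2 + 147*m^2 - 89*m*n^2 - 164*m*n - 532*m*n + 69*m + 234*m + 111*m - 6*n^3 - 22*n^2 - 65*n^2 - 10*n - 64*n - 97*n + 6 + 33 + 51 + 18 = 54*m^3 + 288*m^2 + 414*m - 6*n^3 + n^2*(-89*m - 87) + n*(-309*m^2 - 696*m - 171) + 108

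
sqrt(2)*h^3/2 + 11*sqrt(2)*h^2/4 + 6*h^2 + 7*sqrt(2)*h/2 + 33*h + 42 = (h + 7/2)*(h + 6*sqrt(2))*(sqrt(2)*h/2 + sqrt(2))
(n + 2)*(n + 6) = n^2 + 8*n + 12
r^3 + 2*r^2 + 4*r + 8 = (r + 2)*(r - 2*I)*(r + 2*I)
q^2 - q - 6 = (q - 3)*(q + 2)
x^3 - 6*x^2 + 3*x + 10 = (x - 5)*(x - 2)*(x + 1)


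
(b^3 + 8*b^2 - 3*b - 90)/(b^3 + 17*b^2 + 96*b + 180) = (b - 3)/(b + 6)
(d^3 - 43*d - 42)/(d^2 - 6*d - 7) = d + 6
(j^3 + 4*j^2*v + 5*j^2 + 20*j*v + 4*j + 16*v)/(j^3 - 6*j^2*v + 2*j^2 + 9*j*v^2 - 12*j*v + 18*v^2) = (j^3 + 4*j^2*v + 5*j^2 + 20*j*v + 4*j + 16*v)/(j^3 - 6*j^2*v + 2*j^2 + 9*j*v^2 - 12*j*v + 18*v^2)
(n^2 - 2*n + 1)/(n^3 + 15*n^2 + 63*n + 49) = (n^2 - 2*n + 1)/(n^3 + 15*n^2 + 63*n + 49)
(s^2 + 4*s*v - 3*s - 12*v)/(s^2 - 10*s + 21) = (s + 4*v)/(s - 7)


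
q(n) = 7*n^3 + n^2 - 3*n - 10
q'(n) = 21*n^2 + 2*n - 3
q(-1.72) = -37.50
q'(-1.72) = 55.69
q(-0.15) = -9.55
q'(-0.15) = -2.83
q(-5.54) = -1152.91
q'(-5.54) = 630.44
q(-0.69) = -9.75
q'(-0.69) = 5.62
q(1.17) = -0.93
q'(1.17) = 28.09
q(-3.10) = -199.63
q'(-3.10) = 192.61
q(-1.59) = -30.84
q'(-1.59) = 46.91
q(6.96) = 2377.64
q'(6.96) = 1028.19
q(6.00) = 1520.00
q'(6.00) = 765.00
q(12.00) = 12194.00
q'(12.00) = 3045.00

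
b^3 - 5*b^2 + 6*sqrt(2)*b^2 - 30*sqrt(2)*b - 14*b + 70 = (b - 5)*(b - sqrt(2))*(b + 7*sqrt(2))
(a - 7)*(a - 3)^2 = a^3 - 13*a^2 + 51*a - 63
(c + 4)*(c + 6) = c^2 + 10*c + 24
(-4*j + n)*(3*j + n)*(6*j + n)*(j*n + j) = -72*j^4*n - 72*j^4 - 18*j^3*n^2 - 18*j^3*n + 5*j^2*n^3 + 5*j^2*n^2 + j*n^4 + j*n^3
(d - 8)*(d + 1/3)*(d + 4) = d^3 - 11*d^2/3 - 100*d/3 - 32/3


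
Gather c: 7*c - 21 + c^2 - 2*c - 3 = c^2 + 5*c - 24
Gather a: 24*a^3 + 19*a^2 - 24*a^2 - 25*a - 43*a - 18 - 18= 24*a^3 - 5*a^2 - 68*a - 36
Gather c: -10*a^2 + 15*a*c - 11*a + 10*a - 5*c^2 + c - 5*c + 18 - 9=-10*a^2 - a - 5*c^2 + c*(15*a - 4) + 9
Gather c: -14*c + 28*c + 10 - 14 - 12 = 14*c - 16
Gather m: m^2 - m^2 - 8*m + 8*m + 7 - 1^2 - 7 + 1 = 0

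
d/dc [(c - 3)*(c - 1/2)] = 2*c - 7/2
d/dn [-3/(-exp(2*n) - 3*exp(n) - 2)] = (-6*exp(n) - 9)*exp(n)/(exp(2*n) + 3*exp(n) + 2)^2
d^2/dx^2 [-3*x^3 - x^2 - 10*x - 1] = -18*x - 2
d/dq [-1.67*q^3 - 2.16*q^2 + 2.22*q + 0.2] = -5.01*q^2 - 4.32*q + 2.22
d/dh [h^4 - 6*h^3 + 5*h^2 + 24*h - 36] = 4*h^3 - 18*h^2 + 10*h + 24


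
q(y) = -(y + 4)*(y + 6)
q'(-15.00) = 20.00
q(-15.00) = -99.00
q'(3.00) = -16.00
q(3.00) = -63.00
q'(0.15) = -10.30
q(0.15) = -25.52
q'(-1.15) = -7.70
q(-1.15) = -13.82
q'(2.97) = -15.94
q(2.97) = -62.52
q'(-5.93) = 1.86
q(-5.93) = 0.14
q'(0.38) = -10.76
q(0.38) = -27.94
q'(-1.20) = -7.60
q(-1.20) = -13.44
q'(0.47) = -10.94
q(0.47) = -28.92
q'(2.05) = -14.10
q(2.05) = -48.70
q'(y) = -2*y - 10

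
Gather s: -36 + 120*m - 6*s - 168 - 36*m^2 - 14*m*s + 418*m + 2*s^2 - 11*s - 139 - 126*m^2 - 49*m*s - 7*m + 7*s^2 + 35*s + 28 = -162*m^2 + 531*m + 9*s^2 + s*(18 - 63*m) - 315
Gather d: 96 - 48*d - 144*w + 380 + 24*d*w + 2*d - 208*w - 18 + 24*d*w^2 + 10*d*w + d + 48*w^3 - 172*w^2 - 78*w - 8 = d*(24*w^2 + 34*w - 45) + 48*w^3 - 172*w^2 - 430*w + 450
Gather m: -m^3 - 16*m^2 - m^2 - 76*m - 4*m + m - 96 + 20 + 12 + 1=-m^3 - 17*m^2 - 79*m - 63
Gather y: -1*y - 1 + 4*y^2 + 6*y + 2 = 4*y^2 + 5*y + 1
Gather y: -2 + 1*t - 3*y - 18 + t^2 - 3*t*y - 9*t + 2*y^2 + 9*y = t^2 - 8*t + 2*y^2 + y*(6 - 3*t) - 20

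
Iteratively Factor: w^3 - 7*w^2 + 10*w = (w)*(w^2 - 7*w + 10) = w*(w - 2)*(w - 5)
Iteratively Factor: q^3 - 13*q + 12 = (q + 4)*(q^2 - 4*q + 3) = (q - 1)*(q + 4)*(q - 3)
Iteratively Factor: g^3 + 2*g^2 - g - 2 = (g + 2)*(g^2 - 1) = (g - 1)*(g + 2)*(g + 1)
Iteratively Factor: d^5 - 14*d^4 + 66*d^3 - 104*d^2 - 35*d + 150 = (d - 2)*(d^4 - 12*d^3 + 42*d^2 - 20*d - 75) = (d - 5)*(d - 2)*(d^3 - 7*d^2 + 7*d + 15) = (d - 5)*(d - 3)*(d - 2)*(d^2 - 4*d - 5) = (d - 5)^2*(d - 3)*(d - 2)*(d + 1)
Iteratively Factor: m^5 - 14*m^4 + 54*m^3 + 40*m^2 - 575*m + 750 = (m - 5)*(m^4 - 9*m^3 + 9*m^2 + 85*m - 150) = (m - 5)*(m - 2)*(m^3 - 7*m^2 - 5*m + 75) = (m - 5)*(m - 2)*(m + 3)*(m^2 - 10*m + 25) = (m - 5)^2*(m - 2)*(m + 3)*(m - 5)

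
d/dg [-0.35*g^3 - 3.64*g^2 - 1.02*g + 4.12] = -1.05*g^2 - 7.28*g - 1.02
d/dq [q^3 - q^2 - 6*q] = 3*q^2 - 2*q - 6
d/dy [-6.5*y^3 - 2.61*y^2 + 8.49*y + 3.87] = -19.5*y^2 - 5.22*y + 8.49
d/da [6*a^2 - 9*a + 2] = 12*a - 9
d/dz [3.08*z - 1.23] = 3.08000000000000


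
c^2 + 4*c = c*(c + 4)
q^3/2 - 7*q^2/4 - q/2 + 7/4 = (q/2 + 1/2)*(q - 7/2)*(q - 1)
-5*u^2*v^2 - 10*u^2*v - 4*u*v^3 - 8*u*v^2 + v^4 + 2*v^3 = v*(-5*u + v)*(u + v)*(v + 2)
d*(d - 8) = d^2 - 8*d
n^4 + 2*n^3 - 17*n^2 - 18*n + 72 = (n - 3)*(n - 2)*(n + 3)*(n + 4)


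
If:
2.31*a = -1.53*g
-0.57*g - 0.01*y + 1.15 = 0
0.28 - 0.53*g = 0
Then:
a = -0.35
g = 0.53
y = 84.89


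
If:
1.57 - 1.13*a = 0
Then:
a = 1.39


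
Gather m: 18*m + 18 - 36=18*m - 18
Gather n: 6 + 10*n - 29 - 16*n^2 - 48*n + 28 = -16*n^2 - 38*n + 5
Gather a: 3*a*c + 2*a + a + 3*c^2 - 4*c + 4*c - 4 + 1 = a*(3*c + 3) + 3*c^2 - 3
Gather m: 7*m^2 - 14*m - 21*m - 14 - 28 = 7*m^2 - 35*m - 42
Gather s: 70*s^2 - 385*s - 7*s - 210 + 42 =70*s^2 - 392*s - 168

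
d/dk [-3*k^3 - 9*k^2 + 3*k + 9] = -9*k^2 - 18*k + 3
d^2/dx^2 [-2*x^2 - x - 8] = -4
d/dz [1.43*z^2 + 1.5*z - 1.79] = 2.86*z + 1.5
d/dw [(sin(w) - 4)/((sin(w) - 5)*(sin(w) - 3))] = (8*sin(w) + cos(w)^2 - 18)*cos(w)/((sin(w) - 5)^2*(sin(w) - 3)^2)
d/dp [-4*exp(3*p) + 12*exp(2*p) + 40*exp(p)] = (-12*exp(2*p) + 24*exp(p) + 40)*exp(p)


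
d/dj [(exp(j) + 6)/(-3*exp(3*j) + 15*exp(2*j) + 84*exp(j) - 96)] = (-(exp(j) + 6)*(-3*exp(2*j) + 10*exp(j) + 28) - exp(3*j) + 5*exp(2*j) + 28*exp(j) - 32)*exp(j)/(3*(exp(3*j) - 5*exp(2*j) - 28*exp(j) + 32)^2)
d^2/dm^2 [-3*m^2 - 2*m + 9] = -6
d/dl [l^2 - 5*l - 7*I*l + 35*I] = 2*l - 5 - 7*I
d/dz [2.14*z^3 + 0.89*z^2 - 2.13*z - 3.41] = 6.42*z^2 + 1.78*z - 2.13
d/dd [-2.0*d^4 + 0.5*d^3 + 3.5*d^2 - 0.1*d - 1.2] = -8.0*d^3 + 1.5*d^2 + 7.0*d - 0.1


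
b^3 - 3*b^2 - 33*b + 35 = (b - 7)*(b - 1)*(b + 5)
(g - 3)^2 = g^2 - 6*g + 9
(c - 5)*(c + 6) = c^2 + c - 30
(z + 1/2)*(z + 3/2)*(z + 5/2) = z^3 + 9*z^2/2 + 23*z/4 + 15/8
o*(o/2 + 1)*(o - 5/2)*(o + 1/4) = o^4/2 - o^3/8 - 41*o^2/16 - 5*o/8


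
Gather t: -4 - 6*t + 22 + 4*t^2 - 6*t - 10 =4*t^2 - 12*t + 8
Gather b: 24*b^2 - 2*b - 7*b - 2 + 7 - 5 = 24*b^2 - 9*b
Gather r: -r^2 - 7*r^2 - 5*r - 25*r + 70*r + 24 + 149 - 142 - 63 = -8*r^2 + 40*r - 32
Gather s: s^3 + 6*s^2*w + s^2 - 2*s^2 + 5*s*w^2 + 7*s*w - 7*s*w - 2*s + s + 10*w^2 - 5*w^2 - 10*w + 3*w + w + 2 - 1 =s^3 + s^2*(6*w - 1) + s*(5*w^2 - 1) + 5*w^2 - 6*w + 1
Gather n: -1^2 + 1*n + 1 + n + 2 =2*n + 2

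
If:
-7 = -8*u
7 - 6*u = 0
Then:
No Solution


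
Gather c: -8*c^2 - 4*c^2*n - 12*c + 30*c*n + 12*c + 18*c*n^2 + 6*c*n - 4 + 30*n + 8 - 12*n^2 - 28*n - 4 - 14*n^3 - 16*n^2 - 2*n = c^2*(-4*n - 8) + c*(18*n^2 + 36*n) - 14*n^3 - 28*n^2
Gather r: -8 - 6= -14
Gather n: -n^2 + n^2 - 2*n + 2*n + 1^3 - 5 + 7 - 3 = 0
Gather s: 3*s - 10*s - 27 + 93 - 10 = 56 - 7*s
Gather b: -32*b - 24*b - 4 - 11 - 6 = -56*b - 21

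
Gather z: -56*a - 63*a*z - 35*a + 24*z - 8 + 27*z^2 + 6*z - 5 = -91*a + 27*z^2 + z*(30 - 63*a) - 13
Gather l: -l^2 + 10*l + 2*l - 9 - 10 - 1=-l^2 + 12*l - 20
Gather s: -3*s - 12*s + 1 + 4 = 5 - 15*s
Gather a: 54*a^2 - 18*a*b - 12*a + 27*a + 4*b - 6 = 54*a^2 + a*(15 - 18*b) + 4*b - 6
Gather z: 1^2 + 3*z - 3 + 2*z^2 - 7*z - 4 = 2*z^2 - 4*z - 6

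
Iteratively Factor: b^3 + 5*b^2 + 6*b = (b + 2)*(b^2 + 3*b) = b*(b + 2)*(b + 3)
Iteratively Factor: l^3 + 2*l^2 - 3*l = (l)*(l^2 + 2*l - 3) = l*(l - 1)*(l + 3)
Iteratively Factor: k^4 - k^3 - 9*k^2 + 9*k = (k)*(k^3 - k^2 - 9*k + 9) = k*(k - 3)*(k^2 + 2*k - 3) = k*(k - 3)*(k - 1)*(k + 3)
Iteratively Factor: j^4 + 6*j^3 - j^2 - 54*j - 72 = (j + 2)*(j^3 + 4*j^2 - 9*j - 36) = (j + 2)*(j + 4)*(j^2 - 9) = (j + 2)*(j + 3)*(j + 4)*(j - 3)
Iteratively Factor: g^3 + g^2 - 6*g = (g)*(g^2 + g - 6) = g*(g + 3)*(g - 2)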